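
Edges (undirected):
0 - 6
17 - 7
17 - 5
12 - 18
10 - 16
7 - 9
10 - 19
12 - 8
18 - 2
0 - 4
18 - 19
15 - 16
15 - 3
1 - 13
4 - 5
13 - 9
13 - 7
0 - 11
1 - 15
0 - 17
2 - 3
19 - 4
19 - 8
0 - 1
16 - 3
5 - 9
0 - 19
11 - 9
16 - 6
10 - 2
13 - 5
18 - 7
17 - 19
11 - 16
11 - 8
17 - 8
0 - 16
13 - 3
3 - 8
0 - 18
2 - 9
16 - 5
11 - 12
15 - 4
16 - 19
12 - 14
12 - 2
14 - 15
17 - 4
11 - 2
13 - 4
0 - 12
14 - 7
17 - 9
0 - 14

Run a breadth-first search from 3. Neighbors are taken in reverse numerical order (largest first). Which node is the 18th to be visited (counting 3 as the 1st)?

17

Visit 3; enqueue 16, 15, 13, 8, 2 → queue [16, 15, 13, 8, 2]
Visit 16; enqueue 19, 11, 10, 6, 5, 0 → queue [15, 13, 8, 2, 19, 11, 10, 6, 5, 0]
Visit 15; enqueue 14, 4, 1 → queue [13, 8, 2, 19, 11, 10, 6, 5, 0, 14, 4, 1]
Visit 13; enqueue 9, 7 → queue [8, 2, 19, 11, 10, 6, 5, 0, 14, 4, 1, 9, 7]
Visit 8; enqueue 17, 12 → queue [2, 19, 11, 10, 6, 5, 0, 14, 4, 1, 9, 7, 17, 12]
Visit 2; enqueue 18 → queue [19, 11, 10, 6, 5, 0, 14, 4, 1, 9, 7, 17, 12, 18]
Visit 19 → queue [11, 10, 6, 5, 0, 14, 4, 1, 9, 7, 17, 12, 18]
Visit 11 → queue [10, 6, 5, 0, 14, 4, 1, 9, 7, 17, 12, 18]
Visit 10 → queue [6, 5, 0, 14, 4, 1, 9, 7, 17, 12, 18]
Visit 6 → queue [5, 0, 14, 4, 1, 9, 7, 17, 12, 18]
Visit 5 → queue [0, 14, 4, 1, 9, 7, 17, 12, 18]
Visit 0 → queue [14, 4, 1, 9, 7, 17, 12, 18]
Visit 14 → queue [4, 1, 9, 7, 17, 12, 18]
Visit 4 → queue [1, 9, 7, 17, 12, 18]
Visit 1 → queue [9, 7, 17, 12, 18]
Visit 9 → queue [7, 17, 12, 18]
Visit 7 → queue [17, 12, 18]
Visit 17 → queue [12, 18]
Visit 12 → queue [18]
Visit 18 → queue []

Visit order: 3, 16, 15, 13, 8, 2, 19, 11, 10, 6, 5, 0, 14, 4, 1, 9, 7, 17, 12, 18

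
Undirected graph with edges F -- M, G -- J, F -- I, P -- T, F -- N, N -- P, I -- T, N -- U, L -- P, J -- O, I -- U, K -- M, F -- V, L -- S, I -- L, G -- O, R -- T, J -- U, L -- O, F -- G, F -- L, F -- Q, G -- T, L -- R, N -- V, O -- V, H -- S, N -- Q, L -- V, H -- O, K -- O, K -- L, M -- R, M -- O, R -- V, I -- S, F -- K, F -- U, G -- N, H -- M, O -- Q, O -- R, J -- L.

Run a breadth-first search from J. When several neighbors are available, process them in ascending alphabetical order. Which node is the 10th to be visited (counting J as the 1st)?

Visit J; enqueue G, L, O, U → queue [G, L, O, U]
Visit G; enqueue F, N, T → queue [L, O, U, F, N, T]
Visit L; enqueue I, K, P, R, S, V → queue [O, U, F, N, T, I, K, P, R, S, V]
Visit O; enqueue H, M, Q → queue [U, F, N, T, I, K, P, R, S, V, H, M, Q]
Visit U → queue [F, N, T, I, K, P, R, S, V, H, M, Q]
Visit F → queue [N, T, I, K, P, R, S, V, H, M, Q]
Visit N → queue [T, I, K, P, R, S, V, H, M, Q]
Visit T → queue [I, K, P, R, S, V, H, M, Q]
Visit I → queue [K, P, R, S, V, H, M, Q]
Visit K → queue [P, R, S, V, H, M, Q]
Visit P → queue [R, S, V, H, M, Q]
Visit R → queue [S, V, H, M, Q]
Visit S → queue [V, H, M, Q]
Visit V → queue [H, M, Q]
Visit H → queue [M, Q]
Visit M → queue [Q]
Visit Q → queue []

Visit order: J, G, L, O, U, F, N, T, I, K, P, R, S, V, H, M, Q

K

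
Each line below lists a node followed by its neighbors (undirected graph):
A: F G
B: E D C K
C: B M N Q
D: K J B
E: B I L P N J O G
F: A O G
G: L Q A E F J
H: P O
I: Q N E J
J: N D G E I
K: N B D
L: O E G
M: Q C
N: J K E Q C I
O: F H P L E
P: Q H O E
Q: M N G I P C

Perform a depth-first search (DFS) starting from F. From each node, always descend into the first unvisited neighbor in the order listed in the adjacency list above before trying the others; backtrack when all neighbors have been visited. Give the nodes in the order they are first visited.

Visit F
F → A
A → G
G → L
L → O
O → H
H → P
P → Q
Q → M
M → C
C → B
B → E
E → I
I → N
N → J
J → D
D → K

F → A → G → L → O → H → P → Q → M → C → B → E → I → N → J → D → K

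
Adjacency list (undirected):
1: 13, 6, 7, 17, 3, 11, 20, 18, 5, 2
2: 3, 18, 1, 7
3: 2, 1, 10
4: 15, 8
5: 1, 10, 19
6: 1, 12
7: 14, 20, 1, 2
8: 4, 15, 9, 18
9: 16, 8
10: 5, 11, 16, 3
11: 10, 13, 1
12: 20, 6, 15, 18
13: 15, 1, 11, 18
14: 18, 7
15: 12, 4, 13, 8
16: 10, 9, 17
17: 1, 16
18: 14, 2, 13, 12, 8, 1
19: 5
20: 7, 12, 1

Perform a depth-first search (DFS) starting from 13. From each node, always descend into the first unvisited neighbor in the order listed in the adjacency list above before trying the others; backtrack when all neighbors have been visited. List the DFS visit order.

13 → 15 → 12 → 20 → 7 → 14 → 18 → 2 → 3 → 1 → 6 → 17 → 16 → 10 → 5 → 19 → 11 → 9 → 8 → 4

Visit 13
13 → 15
15 → 12
12 → 20
20 → 7
7 → 14
14 → 18
18 → 2
2 → 3
3 → 1
1 → 6
1 → 17
17 → 16
16 → 10
10 → 5
5 → 19
10 → 11
16 → 9
9 → 8
8 → 4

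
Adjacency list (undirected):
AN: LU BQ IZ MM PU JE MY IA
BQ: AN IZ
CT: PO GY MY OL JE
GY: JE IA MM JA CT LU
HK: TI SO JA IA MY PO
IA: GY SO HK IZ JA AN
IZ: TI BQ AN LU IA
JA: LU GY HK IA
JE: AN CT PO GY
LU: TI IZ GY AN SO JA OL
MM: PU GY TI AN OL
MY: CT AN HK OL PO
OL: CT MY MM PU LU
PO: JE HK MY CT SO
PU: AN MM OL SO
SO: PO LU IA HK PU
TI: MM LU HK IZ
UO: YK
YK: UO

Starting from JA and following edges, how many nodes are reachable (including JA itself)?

BFS from JA visits: JA, LU, GY, HK, IA, TI, IZ, AN, SO, OL, JE, MM, CT, MY, PO, BQ, PU
Reachable nodes: 17 of 19 total.

17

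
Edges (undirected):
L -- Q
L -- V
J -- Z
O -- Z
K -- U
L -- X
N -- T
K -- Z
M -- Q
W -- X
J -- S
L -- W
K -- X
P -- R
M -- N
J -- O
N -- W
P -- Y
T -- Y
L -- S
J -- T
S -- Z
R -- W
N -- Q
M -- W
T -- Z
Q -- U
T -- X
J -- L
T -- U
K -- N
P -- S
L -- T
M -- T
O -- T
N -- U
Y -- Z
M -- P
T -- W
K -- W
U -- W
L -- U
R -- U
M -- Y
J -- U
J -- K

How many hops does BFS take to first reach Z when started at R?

Level 0: R
Level 1: P, U, W
Level 2: J, K, L, M, N, Q, S, T, X, Y
Level 3: O, V, Z
Z first appears at level 3.

3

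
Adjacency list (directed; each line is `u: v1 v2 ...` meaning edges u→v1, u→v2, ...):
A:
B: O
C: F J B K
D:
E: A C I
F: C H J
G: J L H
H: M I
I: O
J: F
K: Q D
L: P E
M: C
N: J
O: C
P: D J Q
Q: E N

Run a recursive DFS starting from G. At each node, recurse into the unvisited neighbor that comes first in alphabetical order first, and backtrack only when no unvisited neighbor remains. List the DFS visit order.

G, H, I, O, C, B, F, J, K, D, Q, E, A, N, M, L, P

Visit G
G → H
H → I
I → O
O → C
C → B
C → F
F → J
C → K
K → D
K → Q
Q → E
E → A
Q → N
H → M
G → L
L → P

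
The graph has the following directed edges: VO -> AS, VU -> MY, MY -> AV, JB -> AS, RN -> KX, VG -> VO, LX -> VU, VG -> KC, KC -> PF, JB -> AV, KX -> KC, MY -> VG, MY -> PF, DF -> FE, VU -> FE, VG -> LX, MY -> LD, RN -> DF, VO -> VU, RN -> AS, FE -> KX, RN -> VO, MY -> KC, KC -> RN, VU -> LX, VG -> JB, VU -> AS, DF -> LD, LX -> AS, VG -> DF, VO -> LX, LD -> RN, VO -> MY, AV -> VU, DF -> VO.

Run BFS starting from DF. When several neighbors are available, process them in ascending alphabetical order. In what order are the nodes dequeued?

DF, FE, LD, VO, KX, RN, AS, LX, MY, VU, KC, AV, PF, VG, JB

Visit DF; enqueue FE, LD, VO → queue [FE, LD, VO]
Visit FE; enqueue KX → queue [LD, VO, KX]
Visit LD; enqueue RN → queue [VO, KX, RN]
Visit VO; enqueue AS, LX, MY, VU → queue [KX, RN, AS, LX, MY, VU]
Visit KX; enqueue KC → queue [RN, AS, LX, MY, VU, KC]
Visit RN → queue [AS, LX, MY, VU, KC]
Visit AS → queue [LX, MY, VU, KC]
Visit LX → queue [MY, VU, KC]
Visit MY; enqueue AV, PF, VG → queue [VU, KC, AV, PF, VG]
Visit VU → queue [KC, AV, PF, VG]
Visit KC → queue [AV, PF, VG]
Visit AV → queue [PF, VG]
Visit PF → queue [VG]
Visit VG; enqueue JB → queue [JB]
Visit JB → queue []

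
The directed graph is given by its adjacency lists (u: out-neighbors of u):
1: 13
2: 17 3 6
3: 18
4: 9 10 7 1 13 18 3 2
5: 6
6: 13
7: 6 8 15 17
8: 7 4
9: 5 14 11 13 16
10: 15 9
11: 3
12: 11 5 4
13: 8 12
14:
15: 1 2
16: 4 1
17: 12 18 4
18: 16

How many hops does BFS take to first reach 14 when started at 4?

Level 0: 4
Level 1: 1, 2, 3, 7, 9, 10, 13, 18
Level 2: 5, 6, 8, 11, 12, 14, 15, 16, 17
14 first appears at level 2.

2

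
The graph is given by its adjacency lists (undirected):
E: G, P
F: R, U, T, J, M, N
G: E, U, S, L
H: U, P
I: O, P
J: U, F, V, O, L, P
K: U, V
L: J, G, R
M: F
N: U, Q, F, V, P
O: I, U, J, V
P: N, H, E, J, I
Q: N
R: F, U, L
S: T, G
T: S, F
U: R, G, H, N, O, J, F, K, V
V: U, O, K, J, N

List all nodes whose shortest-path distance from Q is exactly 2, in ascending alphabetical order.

Level 0: Q
Level 1: N
Level 2: F, P, U, V
Level 3: E, G, H, I, J, K, M, O, R, T
Level 4: L, S

F, P, U, V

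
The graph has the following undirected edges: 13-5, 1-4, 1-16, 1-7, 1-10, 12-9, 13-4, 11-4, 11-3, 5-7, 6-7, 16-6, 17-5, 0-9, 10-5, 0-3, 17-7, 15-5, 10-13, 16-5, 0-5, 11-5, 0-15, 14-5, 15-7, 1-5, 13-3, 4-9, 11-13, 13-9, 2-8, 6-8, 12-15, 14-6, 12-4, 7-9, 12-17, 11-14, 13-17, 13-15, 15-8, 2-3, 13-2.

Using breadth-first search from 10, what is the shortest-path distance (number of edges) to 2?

2

Level 0: 10
Level 1: 1, 5, 13
Level 2: 0, 2, 3, 4, 7, 9, 11, 14, 15, 16, 17
Level 3: 6, 8, 12
2 first appears at level 2.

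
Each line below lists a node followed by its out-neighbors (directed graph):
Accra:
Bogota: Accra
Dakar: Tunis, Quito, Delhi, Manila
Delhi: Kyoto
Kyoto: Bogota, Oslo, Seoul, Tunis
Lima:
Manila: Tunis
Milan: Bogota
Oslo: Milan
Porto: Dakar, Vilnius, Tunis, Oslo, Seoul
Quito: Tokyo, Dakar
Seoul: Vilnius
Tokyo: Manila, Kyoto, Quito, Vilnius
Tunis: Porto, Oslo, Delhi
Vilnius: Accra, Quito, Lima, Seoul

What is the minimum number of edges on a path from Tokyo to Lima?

2

Level 0: Tokyo
Level 1: Kyoto, Manila, Quito, Vilnius
Level 2: Accra, Bogota, Dakar, Lima, Oslo, Seoul, Tunis
Level 3: Delhi, Milan, Porto
Lima first appears at level 2.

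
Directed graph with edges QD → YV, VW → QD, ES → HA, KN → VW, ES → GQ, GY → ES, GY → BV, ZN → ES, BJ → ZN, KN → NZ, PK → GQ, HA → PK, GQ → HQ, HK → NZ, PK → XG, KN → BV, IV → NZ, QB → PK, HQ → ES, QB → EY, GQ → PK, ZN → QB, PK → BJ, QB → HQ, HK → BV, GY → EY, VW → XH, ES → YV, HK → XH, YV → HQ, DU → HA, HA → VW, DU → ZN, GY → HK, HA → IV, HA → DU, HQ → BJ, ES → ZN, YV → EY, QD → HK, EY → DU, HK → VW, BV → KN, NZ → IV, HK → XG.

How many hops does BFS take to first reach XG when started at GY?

2

Level 0: GY
Level 1: BV, ES, EY, HK
Level 2: DU, GQ, HA, KN, NZ, VW, XG, XH, YV, ZN
Level 3: HQ, IV, PK, QB, QD
Level 4: BJ
XG first appears at level 2.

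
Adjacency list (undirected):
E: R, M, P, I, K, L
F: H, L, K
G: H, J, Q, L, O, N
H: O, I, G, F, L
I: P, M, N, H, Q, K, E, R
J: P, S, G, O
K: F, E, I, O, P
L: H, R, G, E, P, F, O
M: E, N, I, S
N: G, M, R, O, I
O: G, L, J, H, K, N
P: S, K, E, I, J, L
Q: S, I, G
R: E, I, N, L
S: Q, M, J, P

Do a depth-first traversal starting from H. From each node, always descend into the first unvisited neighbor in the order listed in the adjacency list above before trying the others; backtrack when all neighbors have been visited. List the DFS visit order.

H → O → G → J → P → S → Q → I → M → E → R → N → L → F → K

Visit H
H → O
O → G
G → J
J → P
P → S
S → Q
Q → I
I → M
M → E
E → R
R → N
R → L
L → F
F → K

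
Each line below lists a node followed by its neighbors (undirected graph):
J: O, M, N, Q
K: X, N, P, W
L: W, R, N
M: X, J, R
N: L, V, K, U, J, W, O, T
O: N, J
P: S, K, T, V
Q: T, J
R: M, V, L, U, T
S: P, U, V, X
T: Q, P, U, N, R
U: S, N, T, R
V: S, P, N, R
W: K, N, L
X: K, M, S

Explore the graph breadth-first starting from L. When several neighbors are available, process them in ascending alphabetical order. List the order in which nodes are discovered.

L → N → R → W → J → K → O → T → U → V → M → Q → P → X → S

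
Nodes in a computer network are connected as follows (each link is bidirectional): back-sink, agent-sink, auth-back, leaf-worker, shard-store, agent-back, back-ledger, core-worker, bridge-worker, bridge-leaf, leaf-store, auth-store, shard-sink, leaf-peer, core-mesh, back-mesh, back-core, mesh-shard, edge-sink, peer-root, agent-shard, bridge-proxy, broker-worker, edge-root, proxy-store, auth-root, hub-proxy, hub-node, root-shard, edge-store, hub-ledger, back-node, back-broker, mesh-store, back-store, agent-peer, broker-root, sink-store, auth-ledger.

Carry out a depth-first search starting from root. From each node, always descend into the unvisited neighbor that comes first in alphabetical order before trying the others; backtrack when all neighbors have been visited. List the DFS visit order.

Visit root
root → auth
auth → back
back → agent
agent → peer
peer → leaf
leaf → bridge
bridge → proxy
proxy → hub
hub → ledger
hub → node
proxy → store
store → edge
edge → sink
sink → shard
shard → mesh
mesh → core
core → worker
worker → broker

root, auth, back, agent, peer, leaf, bridge, proxy, hub, ledger, node, store, edge, sink, shard, mesh, core, worker, broker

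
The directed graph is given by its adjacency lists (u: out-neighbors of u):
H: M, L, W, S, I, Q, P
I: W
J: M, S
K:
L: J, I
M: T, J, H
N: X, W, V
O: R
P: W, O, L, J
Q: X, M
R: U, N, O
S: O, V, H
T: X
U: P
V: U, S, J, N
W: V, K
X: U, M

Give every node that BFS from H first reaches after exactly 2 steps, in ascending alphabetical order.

J, K, O, T, V, X

Level 0: H
Level 1: I, L, M, P, Q, S, W
Level 2: J, K, O, T, V, X
Level 3: N, R, U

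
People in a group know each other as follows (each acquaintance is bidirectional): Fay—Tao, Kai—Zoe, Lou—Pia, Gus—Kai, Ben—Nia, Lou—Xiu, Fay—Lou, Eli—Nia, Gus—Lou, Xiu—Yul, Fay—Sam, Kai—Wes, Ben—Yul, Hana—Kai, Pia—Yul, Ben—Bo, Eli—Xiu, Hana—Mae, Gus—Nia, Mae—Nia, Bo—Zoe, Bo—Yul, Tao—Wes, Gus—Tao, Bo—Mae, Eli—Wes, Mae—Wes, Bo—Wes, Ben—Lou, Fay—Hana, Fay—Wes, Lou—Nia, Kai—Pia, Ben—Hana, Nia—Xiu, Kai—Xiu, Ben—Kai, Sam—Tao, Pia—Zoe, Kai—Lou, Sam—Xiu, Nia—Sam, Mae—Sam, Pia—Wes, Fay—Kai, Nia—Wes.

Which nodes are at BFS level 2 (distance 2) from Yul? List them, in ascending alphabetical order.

Level 0: Yul
Level 1: Ben, Bo, Pia, Xiu
Level 2: Eli, Hana, Kai, Lou, Mae, Nia, Sam, Wes, Zoe
Level 3: Fay, Gus, Tao

Eli, Hana, Kai, Lou, Mae, Nia, Sam, Wes, Zoe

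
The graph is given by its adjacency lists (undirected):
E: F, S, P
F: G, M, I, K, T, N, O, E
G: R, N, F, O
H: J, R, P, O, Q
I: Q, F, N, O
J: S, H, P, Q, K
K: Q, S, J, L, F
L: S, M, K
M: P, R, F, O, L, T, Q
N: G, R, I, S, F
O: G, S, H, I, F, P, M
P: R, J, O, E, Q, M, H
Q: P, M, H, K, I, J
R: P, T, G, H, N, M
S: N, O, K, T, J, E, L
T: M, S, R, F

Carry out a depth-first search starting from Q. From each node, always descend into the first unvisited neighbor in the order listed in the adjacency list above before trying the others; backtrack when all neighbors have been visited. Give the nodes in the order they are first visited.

Q → P → R → T → M → F → G → N → I → O → S → K → J → H → L → E

Visit Q
Q → P
P → R
R → T
T → M
M → F
F → G
G → N
N → I
I → O
O → S
S → K
K → J
J → H
K → L
S → E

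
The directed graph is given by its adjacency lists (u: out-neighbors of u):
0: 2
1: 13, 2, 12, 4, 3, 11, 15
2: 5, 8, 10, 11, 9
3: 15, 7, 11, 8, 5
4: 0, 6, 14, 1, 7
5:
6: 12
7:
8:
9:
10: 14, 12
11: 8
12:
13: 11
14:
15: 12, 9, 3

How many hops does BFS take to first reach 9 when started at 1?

2

Level 0: 1
Level 1: 2, 3, 4, 11, 12, 13, 15
Level 2: 0, 5, 6, 7, 8, 9, 10, 14
9 first appears at level 2.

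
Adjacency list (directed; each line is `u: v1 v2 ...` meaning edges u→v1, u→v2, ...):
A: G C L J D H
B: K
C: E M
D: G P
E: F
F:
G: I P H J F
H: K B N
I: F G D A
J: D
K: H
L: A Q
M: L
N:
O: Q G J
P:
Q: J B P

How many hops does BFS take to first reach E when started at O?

5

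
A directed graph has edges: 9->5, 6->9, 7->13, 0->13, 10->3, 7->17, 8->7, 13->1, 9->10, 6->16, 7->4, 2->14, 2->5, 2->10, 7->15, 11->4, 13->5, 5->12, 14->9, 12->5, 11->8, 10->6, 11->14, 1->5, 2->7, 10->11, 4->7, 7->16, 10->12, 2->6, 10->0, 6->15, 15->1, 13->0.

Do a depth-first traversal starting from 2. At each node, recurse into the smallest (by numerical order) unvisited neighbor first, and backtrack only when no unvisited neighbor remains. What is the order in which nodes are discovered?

Visit 2
2 → 5
5 → 12
2 → 6
6 → 9
9 → 10
10 → 0
0 → 13
13 → 1
10 → 3
10 → 11
11 → 4
4 → 7
7 → 15
7 → 16
7 → 17
11 → 8
11 → 14

2, 5, 12, 6, 9, 10, 0, 13, 1, 3, 11, 4, 7, 15, 16, 17, 8, 14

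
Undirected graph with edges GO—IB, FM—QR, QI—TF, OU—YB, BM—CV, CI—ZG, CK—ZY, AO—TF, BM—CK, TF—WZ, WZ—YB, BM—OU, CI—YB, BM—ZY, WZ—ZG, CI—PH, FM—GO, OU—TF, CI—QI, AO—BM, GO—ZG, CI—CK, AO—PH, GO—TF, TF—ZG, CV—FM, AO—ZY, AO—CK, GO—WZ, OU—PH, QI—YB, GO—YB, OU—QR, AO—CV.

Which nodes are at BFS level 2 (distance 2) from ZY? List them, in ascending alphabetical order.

CI, CV, OU, PH, TF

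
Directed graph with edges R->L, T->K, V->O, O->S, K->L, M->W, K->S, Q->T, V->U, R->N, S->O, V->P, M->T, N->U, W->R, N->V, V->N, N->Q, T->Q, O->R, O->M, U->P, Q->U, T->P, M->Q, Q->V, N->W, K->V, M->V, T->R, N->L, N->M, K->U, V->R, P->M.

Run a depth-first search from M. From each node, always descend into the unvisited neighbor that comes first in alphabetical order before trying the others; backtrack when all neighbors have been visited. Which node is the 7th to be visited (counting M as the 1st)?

O

Visit M
M → Q
Q → T
T → K
K → L
K → S
S → O
O → R
R → N
N → U
U → P
N → V
N → W

Visit order: M, Q, T, K, L, S, O, R, N, U, P, V, W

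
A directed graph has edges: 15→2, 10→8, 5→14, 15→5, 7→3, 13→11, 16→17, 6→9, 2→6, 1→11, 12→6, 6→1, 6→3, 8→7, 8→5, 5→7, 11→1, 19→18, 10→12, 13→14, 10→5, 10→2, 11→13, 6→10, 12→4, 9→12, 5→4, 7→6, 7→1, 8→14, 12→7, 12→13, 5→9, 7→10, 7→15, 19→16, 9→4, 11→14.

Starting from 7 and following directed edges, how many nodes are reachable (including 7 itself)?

15

BFS from 7 visits: 7, 1, 3, 6, 10, 15, 11, 9, 2, 5, 8, 12, 13, 14, 4
Reachable nodes: 15 of 19 total.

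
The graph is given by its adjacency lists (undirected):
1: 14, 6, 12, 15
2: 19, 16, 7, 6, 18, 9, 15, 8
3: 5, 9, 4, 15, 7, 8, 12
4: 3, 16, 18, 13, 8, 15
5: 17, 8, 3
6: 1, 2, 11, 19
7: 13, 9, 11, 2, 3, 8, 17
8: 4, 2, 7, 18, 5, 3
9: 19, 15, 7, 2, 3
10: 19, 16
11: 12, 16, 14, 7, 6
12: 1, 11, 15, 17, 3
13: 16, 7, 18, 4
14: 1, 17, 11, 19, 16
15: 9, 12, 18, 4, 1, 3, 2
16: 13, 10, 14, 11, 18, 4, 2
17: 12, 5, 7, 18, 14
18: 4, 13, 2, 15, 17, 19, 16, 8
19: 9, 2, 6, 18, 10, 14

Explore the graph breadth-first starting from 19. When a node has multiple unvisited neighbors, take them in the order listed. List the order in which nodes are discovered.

19 → 9 → 2 → 6 → 18 → 10 → 14 → 15 → 7 → 3 → 16 → 8 → 1 → 11 → 4 → 13 → 17 → 12 → 5

Visit 19; enqueue 9, 2, 6, 18, 10, 14 → queue [9, 2, 6, 18, 10, 14]
Visit 9; enqueue 15, 7, 3 → queue [2, 6, 18, 10, 14, 15, 7, 3]
Visit 2; enqueue 16, 8 → queue [6, 18, 10, 14, 15, 7, 3, 16, 8]
Visit 6; enqueue 1, 11 → queue [18, 10, 14, 15, 7, 3, 16, 8, 1, 11]
Visit 18; enqueue 4, 13, 17 → queue [10, 14, 15, 7, 3, 16, 8, 1, 11, 4, 13, 17]
Visit 10 → queue [14, 15, 7, 3, 16, 8, 1, 11, 4, 13, 17]
Visit 14 → queue [15, 7, 3, 16, 8, 1, 11, 4, 13, 17]
Visit 15; enqueue 12 → queue [7, 3, 16, 8, 1, 11, 4, 13, 17, 12]
Visit 7 → queue [3, 16, 8, 1, 11, 4, 13, 17, 12]
Visit 3; enqueue 5 → queue [16, 8, 1, 11, 4, 13, 17, 12, 5]
Visit 16 → queue [8, 1, 11, 4, 13, 17, 12, 5]
Visit 8 → queue [1, 11, 4, 13, 17, 12, 5]
Visit 1 → queue [11, 4, 13, 17, 12, 5]
Visit 11 → queue [4, 13, 17, 12, 5]
Visit 4 → queue [13, 17, 12, 5]
Visit 13 → queue [17, 12, 5]
Visit 17 → queue [12, 5]
Visit 12 → queue [5]
Visit 5 → queue []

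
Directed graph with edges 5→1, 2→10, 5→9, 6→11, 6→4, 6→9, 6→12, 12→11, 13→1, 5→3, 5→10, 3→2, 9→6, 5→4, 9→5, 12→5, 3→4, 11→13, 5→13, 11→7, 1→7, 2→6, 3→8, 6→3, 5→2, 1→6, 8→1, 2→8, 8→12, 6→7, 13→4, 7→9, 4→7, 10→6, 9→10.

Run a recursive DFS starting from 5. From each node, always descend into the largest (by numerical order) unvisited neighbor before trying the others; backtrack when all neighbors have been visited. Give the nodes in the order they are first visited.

Visit 5
5 → 13
13 → 4
4 → 7
7 → 9
9 → 10
10 → 6
6 → 12
12 → 11
6 → 3
3 → 8
8 → 1
3 → 2

5 13 4 7 9 10 6 12 11 3 8 1 2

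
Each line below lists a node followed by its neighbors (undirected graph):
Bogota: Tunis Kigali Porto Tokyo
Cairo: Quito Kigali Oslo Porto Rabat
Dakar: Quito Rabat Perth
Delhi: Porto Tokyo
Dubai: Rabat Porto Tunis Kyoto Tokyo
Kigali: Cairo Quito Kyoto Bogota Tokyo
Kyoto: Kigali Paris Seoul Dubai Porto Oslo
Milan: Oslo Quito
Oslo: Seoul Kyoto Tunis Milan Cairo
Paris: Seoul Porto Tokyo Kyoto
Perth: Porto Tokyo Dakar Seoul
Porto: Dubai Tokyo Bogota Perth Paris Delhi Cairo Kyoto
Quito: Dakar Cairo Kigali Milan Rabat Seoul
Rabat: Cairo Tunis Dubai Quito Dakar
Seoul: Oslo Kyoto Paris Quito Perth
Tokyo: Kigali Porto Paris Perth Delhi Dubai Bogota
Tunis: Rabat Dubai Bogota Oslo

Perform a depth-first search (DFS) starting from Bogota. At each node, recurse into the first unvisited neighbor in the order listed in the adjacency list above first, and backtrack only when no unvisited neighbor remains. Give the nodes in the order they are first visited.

Bogota, Tunis, Rabat, Cairo, Quito, Dakar, Perth, Porto, Dubai, Kyoto, Kigali, Tokyo, Paris, Seoul, Oslo, Milan, Delhi

Visit Bogota
Bogota → Tunis
Tunis → Rabat
Rabat → Cairo
Cairo → Quito
Quito → Dakar
Dakar → Perth
Perth → Porto
Porto → Dubai
Dubai → Kyoto
Kyoto → Kigali
Kigali → Tokyo
Tokyo → Paris
Paris → Seoul
Seoul → Oslo
Oslo → Milan
Tokyo → Delhi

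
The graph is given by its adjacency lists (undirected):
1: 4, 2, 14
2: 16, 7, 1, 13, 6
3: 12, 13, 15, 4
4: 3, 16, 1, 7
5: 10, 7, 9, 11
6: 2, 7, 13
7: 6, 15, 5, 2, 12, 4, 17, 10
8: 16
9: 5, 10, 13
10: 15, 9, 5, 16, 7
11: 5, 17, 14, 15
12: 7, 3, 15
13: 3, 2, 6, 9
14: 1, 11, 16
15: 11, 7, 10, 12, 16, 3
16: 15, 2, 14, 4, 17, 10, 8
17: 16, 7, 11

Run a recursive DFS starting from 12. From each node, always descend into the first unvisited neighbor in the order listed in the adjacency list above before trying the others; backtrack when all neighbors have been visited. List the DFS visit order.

Visit 12
12 → 7
7 → 6
6 → 2
2 → 16
16 → 15
15 → 11
11 → 5
5 → 10
10 → 9
9 → 13
13 → 3
3 → 4
4 → 1
1 → 14
11 → 17
16 → 8

12 → 7 → 6 → 2 → 16 → 15 → 11 → 5 → 10 → 9 → 13 → 3 → 4 → 1 → 14 → 17 → 8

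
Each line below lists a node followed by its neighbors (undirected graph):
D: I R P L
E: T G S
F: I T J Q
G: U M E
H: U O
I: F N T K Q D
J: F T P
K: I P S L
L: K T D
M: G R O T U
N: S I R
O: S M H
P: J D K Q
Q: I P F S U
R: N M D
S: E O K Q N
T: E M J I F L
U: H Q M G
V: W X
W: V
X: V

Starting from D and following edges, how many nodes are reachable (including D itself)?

18

BFS from D visits: D, I, R, P, L, F, N, T, K, Q, M, J, S, E, U, G, O, H
Reachable nodes: 18 of 21 total.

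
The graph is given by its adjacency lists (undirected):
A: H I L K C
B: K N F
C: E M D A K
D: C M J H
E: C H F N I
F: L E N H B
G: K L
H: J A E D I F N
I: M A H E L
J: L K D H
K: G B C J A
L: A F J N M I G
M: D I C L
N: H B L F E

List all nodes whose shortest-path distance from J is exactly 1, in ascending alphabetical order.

D, H, K, L

Level 0: J
Level 1: D, H, K, L
Level 2: A, B, C, E, F, G, I, M, N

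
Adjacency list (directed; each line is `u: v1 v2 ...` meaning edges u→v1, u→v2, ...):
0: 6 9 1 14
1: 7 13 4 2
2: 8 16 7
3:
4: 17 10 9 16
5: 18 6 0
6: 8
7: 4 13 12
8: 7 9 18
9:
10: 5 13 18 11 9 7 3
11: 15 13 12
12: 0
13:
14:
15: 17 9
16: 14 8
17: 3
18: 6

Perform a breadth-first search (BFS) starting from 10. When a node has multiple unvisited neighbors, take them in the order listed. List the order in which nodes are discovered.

10 -> 5 -> 13 -> 18 -> 11 -> 9 -> 7 -> 3 -> 6 -> 0 -> 15 -> 12 -> 4 -> 8 -> 1 -> 14 -> 17 -> 16 -> 2

Visit 10; enqueue 5, 13, 18, 11, 9, 7, 3 → queue [5, 13, 18, 11, 9, 7, 3]
Visit 5; enqueue 6, 0 → queue [13, 18, 11, 9, 7, 3, 6, 0]
Visit 13 → queue [18, 11, 9, 7, 3, 6, 0]
Visit 18 → queue [11, 9, 7, 3, 6, 0]
Visit 11; enqueue 15, 12 → queue [9, 7, 3, 6, 0, 15, 12]
Visit 9 → queue [7, 3, 6, 0, 15, 12]
Visit 7; enqueue 4 → queue [3, 6, 0, 15, 12, 4]
Visit 3 → queue [6, 0, 15, 12, 4]
Visit 6; enqueue 8 → queue [0, 15, 12, 4, 8]
Visit 0; enqueue 1, 14 → queue [15, 12, 4, 8, 1, 14]
Visit 15; enqueue 17 → queue [12, 4, 8, 1, 14, 17]
Visit 12 → queue [4, 8, 1, 14, 17]
Visit 4; enqueue 16 → queue [8, 1, 14, 17, 16]
Visit 8 → queue [1, 14, 17, 16]
Visit 1; enqueue 2 → queue [14, 17, 16, 2]
Visit 14 → queue [17, 16, 2]
Visit 17 → queue [16, 2]
Visit 16 → queue [2]
Visit 2 → queue []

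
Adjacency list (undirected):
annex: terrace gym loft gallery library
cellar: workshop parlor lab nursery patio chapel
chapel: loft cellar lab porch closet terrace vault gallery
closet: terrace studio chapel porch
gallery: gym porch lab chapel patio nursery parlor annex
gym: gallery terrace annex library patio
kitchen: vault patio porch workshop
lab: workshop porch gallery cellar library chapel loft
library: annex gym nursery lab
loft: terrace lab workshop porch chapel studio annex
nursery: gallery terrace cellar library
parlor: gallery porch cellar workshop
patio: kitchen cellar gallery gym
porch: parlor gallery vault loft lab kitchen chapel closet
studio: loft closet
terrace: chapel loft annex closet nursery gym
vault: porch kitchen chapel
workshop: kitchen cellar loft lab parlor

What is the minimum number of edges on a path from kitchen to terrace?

3

Level 0: kitchen
Level 1: patio, porch, vault, workshop
Level 2: cellar, chapel, closet, gallery, gym, lab, loft, parlor
Level 3: annex, library, nursery, studio, terrace
terrace first appears at level 3.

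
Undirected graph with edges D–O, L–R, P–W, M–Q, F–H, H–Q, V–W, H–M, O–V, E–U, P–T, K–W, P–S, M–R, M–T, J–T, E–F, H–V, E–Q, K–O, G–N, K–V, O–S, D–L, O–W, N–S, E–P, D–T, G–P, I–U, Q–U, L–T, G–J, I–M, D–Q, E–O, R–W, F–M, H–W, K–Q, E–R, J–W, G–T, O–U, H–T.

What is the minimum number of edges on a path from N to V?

Level 0: N
Level 1: G, S
Level 2: J, O, P, T
Level 3: D, E, H, K, L, M, U, V, W
Level 4: F, I, Q, R
V first appears at level 3.

3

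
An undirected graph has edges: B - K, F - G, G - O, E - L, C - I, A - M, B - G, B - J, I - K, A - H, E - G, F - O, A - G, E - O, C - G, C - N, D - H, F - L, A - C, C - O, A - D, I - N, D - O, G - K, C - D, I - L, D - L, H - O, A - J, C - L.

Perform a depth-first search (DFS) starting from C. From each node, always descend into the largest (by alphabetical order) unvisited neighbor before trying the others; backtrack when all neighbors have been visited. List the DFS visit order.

Visit C
C → O
O → H
H → D
D → L
L → I
I → N
I → K
K → G
G → F
G → E
G → B
B → J
J → A
A → M

C, O, H, D, L, I, N, K, G, F, E, B, J, A, M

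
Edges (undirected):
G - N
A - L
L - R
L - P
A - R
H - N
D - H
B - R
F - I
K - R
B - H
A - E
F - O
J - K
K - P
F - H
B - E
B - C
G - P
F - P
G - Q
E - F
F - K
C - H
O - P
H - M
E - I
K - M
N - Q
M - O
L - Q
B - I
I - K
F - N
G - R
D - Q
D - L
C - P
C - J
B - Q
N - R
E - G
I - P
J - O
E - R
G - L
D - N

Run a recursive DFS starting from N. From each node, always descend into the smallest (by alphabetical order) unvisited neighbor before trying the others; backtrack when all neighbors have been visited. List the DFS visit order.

N, D, H, B, C, J, K, F, E, A, L, G, P, I, O, M, Q, R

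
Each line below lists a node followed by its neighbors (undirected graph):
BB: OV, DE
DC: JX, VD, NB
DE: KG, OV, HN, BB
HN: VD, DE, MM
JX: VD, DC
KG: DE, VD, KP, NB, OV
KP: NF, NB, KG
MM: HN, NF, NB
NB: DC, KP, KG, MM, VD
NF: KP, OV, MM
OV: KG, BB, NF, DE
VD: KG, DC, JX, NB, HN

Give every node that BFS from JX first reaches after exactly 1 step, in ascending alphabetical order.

DC, VD

Level 0: JX
Level 1: DC, VD
Level 2: HN, KG, NB
Level 3: DE, KP, MM, OV
Level 4: BB, NF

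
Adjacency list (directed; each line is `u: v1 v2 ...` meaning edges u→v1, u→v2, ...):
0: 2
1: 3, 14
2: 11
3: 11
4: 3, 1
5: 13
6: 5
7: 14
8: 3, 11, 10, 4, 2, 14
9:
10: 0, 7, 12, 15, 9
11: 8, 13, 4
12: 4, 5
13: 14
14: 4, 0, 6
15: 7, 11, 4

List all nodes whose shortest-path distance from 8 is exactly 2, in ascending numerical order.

Level 0: 8
Level 1: 2, 3, 4, 10, 11, 14
Level 2: 0, 1, 6, 7, 9, 12, 13, 15
Level 3: 5

0, 1, 6, 7, 9, 12, 13, 15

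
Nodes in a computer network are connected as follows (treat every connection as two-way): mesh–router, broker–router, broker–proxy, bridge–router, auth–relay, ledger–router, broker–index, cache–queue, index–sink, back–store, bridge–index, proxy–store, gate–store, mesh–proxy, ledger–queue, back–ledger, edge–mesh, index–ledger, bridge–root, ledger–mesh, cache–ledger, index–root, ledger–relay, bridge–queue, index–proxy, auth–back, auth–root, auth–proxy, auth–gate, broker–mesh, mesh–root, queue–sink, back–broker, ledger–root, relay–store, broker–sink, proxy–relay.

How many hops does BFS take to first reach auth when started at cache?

3

Level 0: cache
Level 1: ledger, queue
Level 2: back, bridge, index, mesh, relay, root, router, sink
Level 3: auth, broker, edge, proxy, store
Level 4: gate
auth first appears at level 3.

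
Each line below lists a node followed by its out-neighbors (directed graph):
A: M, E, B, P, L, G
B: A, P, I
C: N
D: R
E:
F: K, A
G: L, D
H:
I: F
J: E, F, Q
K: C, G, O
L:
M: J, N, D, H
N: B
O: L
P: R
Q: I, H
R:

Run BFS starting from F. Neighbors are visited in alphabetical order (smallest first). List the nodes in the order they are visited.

Visit F; enqueue A, K → queue [A, K]
Visit A; enqueue B, E, G, L, M, P → queue [K, B, E, G, L, M, P]
Visit K; enqueue C, O → queue [B, E, G, L, M, P, C, O]
Visit B; enqueue I → queue [E, G, L, M, P, C, O, I]
Visit E → queue [G, L, M, P, C, O, I]
Visit G; enqueue D → queue [L, M, P, C, O, I, D]
Visit L → queue [M, P, C, O, I, D]
Visit M; enqueue H, J, N → queue [P, C, O, I, D, H, J, N]
Visit P; enqueue R → queue [C, O, I, D, H, J, N, R]
Visit C → queue [O, I, D, H, J, N, R]
Visit O → queue [I, D, H, J, N, R]
Visit I → queue [D, H, J, N, R]
Visit D → queue [H, J, N, R]
Visit H → queue [J, N, R]
Visit J; enqueue Q → queue [N, R, Q]
Visit N → queue [R, Q]
Visit R → queue [Q]
Visit Q → queue []

F A K B E G L M P C O I D H J N R Q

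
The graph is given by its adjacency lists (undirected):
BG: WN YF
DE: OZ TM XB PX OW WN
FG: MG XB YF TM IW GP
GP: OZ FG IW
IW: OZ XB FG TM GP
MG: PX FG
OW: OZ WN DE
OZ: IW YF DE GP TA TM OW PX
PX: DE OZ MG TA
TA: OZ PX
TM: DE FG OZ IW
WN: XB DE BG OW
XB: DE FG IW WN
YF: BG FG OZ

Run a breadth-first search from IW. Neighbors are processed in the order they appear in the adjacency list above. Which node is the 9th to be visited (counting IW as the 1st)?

Visit IW; enqueue OZ, XB, FG, TM, GP → queue [OZ, XB, FG, TM, GP]
Visit OZ; enqueue YF, DE, TA, OW, PX → queue [XB, FG, TM, GP, YF, DE, TA, OW, PX]
Visit XB; enqueue WN → queue [FG, TM, GP, YF, DE, TA, OW, PX, WN]
Visit FG; enqueue MG → queue [TM, GP, YF, DE, TA, OW, PX, WN, MG]
Visit TM → queue [GP, YF, DE, TA, OW, PX, WN, MG]
Visit GP → queue [YF, DE, TA, OW, PX, WN, MG]
Visit YF; enqueue BG → queue [DE, TA, OW, PX, WN, MG, BG]
Visit DE → queue [TA, OW, PX, WN, MG, BG]
Visit TA → queue [OW, PX, WN, MG, BG]
Visit OW → queue [PX, WN, MG, BG]
Visit PX → queue [WN, MG, BG]
Visit WN → queue [MG, BG]
Visit MG → queue [BG]
Visit BG → queue []

Visit order: IW, OZ, XB, FG, TM, GP, YF, DE, TA, OW, PX, WN, MG, BG

TA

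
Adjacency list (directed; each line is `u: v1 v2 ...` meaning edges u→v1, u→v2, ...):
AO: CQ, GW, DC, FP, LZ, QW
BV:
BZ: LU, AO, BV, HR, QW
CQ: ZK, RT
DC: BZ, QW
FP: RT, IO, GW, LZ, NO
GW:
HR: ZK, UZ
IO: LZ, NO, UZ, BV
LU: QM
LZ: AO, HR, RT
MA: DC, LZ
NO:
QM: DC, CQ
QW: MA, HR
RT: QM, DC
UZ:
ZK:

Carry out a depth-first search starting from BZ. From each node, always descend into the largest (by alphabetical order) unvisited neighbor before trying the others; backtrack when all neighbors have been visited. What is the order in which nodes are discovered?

BZ, QW, MA, LZ, RT, QM, DC, CQ, ZK, HR, UZ, AO, GW, FP, NO, IO, BV, LU

Visit BZ
BZ → QW
QW → MA
MA → LZ
LZ → RT
RT → QM
QM → DC
QM → CQ
CQ → ZK
LZ → HR
HR → UZ
LZ → AO
AO → GW
AO → FP
FP → NO
FP → IO
IO → BV
BZ → LU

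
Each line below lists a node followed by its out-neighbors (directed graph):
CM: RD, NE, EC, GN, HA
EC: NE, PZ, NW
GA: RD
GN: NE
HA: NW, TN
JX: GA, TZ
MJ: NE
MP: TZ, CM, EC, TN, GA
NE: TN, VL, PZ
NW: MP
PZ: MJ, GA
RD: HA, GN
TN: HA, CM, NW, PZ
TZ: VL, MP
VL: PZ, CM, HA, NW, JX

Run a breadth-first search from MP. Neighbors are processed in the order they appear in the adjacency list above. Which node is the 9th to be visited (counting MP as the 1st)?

Visit MP; enqueue TZ, CM, EC, TN, GA → queue [TZ, CM, EC, TN, GA]
Visit TZ; enqueue VL → queue [CM, EC, TN, GA, VL]
Visit CM; enqueue RD, NE, GN, HA → queue [EC, TN, GA, VL, RD, NE, GN, HA]
Visit EC; enqueue PZ, NW → queue [TN, GA, VL, RD, NE, GN, HA, PZ, NW]
Visit TN → queue [GA, VL, RD, NE, GN, HA, PZ, NW]
Visit GA → queue [VL, RD, NE, GN, HA, PZ, NW]
Visit VL; enqueue JX → queue [RD, NE, GN, HA, PZ, NW, JX]
Visit RD → queue [NE, GN, HA, PZ, NW, JX]
Visit NE → queue [GN, HA, PZ, NW, JX]
Visit GN → queue [HA, PZ, NW, JX]
Visit HA → queue [PZ, NW, JX]
Visit PZ; enqueue MJ → queue [NW, JX, MJ]
Visit NW → queue [JX, MJ]
Visit JX → queue [MJ]
Visit MJ → queue []

Visit order: MP, TZ, CM, EC, TN, GA, VL, RD, NE, GN, HA, PZ, NW, JX, MJ

NE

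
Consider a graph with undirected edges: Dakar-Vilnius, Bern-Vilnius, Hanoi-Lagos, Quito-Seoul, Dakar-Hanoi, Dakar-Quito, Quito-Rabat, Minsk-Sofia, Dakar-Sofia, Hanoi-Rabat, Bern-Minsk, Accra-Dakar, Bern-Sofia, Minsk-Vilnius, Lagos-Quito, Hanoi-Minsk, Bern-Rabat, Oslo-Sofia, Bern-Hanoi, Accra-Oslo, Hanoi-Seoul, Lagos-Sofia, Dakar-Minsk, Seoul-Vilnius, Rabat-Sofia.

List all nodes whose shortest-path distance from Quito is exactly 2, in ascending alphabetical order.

Accra, Bern, Hanoi, Minsk, Sofia, Vilnius

Level 0: Quito
Level 1: Dakar, Lagos, Rabat, Seoul
Level 2: Accra, Bern, Hanoi, Minsk, Sofia, Vilnius
Level 3: Oslo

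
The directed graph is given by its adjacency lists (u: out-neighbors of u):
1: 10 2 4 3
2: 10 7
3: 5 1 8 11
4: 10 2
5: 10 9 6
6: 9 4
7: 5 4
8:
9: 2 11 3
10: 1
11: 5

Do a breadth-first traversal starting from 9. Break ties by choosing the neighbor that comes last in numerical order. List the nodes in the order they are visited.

9 11 3 2 5 8 1 10 7 6 4

Visit 9; enqueue 11, 3, 2 → queue [11, 3, 2]
Visit 11; enqueue 5 → queue [3, 2, 5]
Visit 3; enqueue 8, 1 → queue [2, 5, 8, 1]
Visit 2; enqueue 10, 7 → queue [5, 8, 1, 10, 7]
Visit 5; enqueue 6 → queue [8, 1, 10, 7, 6]
Visit 8 → queue [1, 10, 7, 6]
Visit 1; enqueue 4 → queue [10, 7, 6, 4]
Visit 10 → queue [7, 6, 4]
Visit 7 → queue [6, 4]
Visit 6 → queue [4]
Visit 4 → queue []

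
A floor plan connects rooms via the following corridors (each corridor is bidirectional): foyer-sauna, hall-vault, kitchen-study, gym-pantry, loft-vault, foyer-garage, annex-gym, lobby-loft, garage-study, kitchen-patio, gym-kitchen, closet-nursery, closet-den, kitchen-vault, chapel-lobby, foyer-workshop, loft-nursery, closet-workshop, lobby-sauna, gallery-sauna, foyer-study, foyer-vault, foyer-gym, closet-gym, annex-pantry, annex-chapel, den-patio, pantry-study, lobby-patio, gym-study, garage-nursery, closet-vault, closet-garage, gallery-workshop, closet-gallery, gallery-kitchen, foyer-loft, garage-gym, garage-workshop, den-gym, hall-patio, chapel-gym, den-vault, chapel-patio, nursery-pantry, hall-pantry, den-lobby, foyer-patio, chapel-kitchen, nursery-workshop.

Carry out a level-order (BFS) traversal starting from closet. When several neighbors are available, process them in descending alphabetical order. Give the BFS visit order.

closet -> workshop -> vault -> nursery -> gym -> garage -> gallery -> den -> foyer -> loft -> kitchen -> hall -> pantry -> study -> chapel -> annex -> sauna -> patio -> lobby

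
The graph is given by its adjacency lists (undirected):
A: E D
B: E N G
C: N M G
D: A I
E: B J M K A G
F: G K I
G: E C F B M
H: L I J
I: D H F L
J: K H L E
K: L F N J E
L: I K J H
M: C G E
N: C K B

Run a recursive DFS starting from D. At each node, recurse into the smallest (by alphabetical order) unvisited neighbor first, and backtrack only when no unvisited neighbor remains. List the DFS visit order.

Visit D
D → A
A → E
E → B
B → G
G → C
C → M
C → N
N → K
K → F
F → I
I → H
H → J
J → L

D, A, E, B, G, C, M, N, K, F, I, H, J, L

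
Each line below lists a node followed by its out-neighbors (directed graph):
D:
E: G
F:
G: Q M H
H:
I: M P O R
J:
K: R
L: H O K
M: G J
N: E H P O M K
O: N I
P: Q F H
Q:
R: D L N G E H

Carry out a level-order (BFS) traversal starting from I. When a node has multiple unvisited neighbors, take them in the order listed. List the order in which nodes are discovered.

I, M, P, O, R, G, J, Q, F, H, N, D, L, E, K

Visit I; enqueue M, P, O, R → queue [M, P, O, R]
Visit M; enqueue G, J → queue [P, O, R, G, J]
Visit P; enqueue Q, F, H → queue [O, R, G, J, Q, F, H]
Visit O; enqueue N → queue [R, G, J, Q, F, H, N]
Visit R; enqueue D, L, E → queue [G, J, Q, F, H, N, D, L, E]
Visit G → queue [J, Q, F, H, N, D, L, E]
Visit J → queue [Q, F, H, N, D, L, E]
Visit Q → queue [F, H, N, D, L, E]
Visit F → queue [H, N, D, L, E]
Visit H → queue [N, D, L, E]
Visit N; enqueue K → queue [D, L, E, K]
Visit D → queue [L, E, K]
Visit L → queue [E, K]
Visit E → queue [K]
Visit K → queue []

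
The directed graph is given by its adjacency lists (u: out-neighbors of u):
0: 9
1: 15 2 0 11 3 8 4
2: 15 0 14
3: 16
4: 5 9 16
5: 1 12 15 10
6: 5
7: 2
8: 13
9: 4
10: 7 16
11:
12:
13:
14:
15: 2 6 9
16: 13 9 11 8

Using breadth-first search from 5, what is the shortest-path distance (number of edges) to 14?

Level 0: 5
Level 1: 1, 10, 12, 15
Level 2: 0, 2, 3, 4, 6, 7, 8, 9, 11, 16
Level 3: 13, 14
14 first appears at level 3.

3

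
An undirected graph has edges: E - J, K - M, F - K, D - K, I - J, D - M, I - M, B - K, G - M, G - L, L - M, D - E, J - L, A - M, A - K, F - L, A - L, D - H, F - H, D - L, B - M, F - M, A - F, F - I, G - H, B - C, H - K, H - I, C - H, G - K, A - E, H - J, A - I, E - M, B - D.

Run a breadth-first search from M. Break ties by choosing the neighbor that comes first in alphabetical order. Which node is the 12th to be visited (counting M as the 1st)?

H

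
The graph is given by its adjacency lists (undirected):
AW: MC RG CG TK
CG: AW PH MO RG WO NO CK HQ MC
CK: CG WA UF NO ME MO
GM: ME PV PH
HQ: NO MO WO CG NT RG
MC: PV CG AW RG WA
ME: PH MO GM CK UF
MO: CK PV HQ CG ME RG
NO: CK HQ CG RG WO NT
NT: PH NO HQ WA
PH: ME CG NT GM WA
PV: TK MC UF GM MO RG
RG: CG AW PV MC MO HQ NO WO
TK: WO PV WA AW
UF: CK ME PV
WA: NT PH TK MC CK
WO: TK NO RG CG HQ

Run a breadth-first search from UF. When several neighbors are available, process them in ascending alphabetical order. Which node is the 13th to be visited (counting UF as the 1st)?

TK

Visit UF; enqueue CK, ME, PV → queue [CK, ME, PV]
Visit CK; enqueue CG, MO, NO, WA → queue [ME, PV, CG, MO, NO, WA]
Visit ME; enqueue GM, PH → queue [PV, CG, MO, NO, WA, GM, PH]
Visit PV; enqueue MC, RG, TK → queue [CG, MO, NO, WA, GM, PH, MC, RG, TK]
Visit CG; enqueue AW, HQ, WO → queue [MO, NO, WA, GM, PH, MC, RG, TK, AW, HQ, WO]
Visit MO → queue [NO, WA, GM, PH, MC, RG, TK, AW, HQ, WO]
Visit NO; enqueue NT → queue [WA, GM, PH, MC, RG, TK, AW, HQ, WO, NT]
Visit WA → queue [GM, PH, MC, RG, TK, AW, HQ, WO, NT]
Visit GM → queue [PH, MC, RG, TK, AW, HQ, WO, NT]
Visit PH → queue [MC, RG, TK, AW, HQ, WO, NT]
Visit MC → queue [RG, TK, AW, HQ, WO, NT]
Visit RG → queue [TK, AW, HQ, WO, NT]
Visit TK → queue [AW, HQ, WO, NT]
Visit AW → queue [HQ, WO, NT]
Visit HQ → queue [WO, NT]
Visit WO → queue [NT]
Visit NT → queue []

Visit order: UF, CK, ME, PV, CG, MO, NO, WA, GM, PH, MC, RG, TK, AW, HQ, WO, NT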